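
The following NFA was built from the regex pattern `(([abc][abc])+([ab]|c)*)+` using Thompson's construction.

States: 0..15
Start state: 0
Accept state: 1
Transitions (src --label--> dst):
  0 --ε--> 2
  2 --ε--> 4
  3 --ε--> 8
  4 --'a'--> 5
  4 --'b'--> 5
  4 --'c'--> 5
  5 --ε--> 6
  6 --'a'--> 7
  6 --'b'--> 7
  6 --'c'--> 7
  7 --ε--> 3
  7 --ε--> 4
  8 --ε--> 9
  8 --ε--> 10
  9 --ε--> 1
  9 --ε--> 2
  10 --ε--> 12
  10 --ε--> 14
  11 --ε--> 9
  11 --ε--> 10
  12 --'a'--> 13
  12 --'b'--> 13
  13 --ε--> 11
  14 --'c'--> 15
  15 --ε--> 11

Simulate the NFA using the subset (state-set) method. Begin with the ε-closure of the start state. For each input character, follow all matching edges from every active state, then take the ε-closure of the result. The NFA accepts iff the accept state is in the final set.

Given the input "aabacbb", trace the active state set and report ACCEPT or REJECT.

Answer: ACCEPT

Trace:
initial (ε-close {0}): {0,2,4}
'a' @ 1: {5,6}
'a' @ 2: {1,2,3,4,7,8,9,10,12,14}  ✓accept
'b' @ 3: {1,2,4,5,6,9,10,11,12,13,14}  ✓accept
'a' @ 4: {1,2,3,4,5,6,7,8,9,10,11,12,13,14}  ✓accept
'c' @ 5: {1,2,3,4,5,6,7,8,9,10,11,12,14,15}  ✓accept
'b' @ 6: {1,2,3,4,5,6,7,8,9,10,11,12,13,14}  ✓accept
'b' @ 7: {1,2,3,4,5,6,7,8,9,10,11,12,13,14}  ✓accept
end set {1,2,3,4,5,6,7,8,9,10,11,12,13,14} — state 1 in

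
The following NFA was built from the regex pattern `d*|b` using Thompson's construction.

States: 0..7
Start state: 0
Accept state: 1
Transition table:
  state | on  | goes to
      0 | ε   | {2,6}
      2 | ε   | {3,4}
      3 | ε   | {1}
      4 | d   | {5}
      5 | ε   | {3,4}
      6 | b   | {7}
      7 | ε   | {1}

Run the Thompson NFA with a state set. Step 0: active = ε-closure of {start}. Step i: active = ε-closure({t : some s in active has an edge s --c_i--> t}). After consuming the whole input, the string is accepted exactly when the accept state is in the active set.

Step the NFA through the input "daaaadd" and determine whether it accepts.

Answer: REJECT

Steps:
start: ε-closure({0}) = {0,1,2,3,4,6}
'd' @ 1: {1,3,4,5}  ✓accept
'a' @ 2: {}  — no active states
rest 'aaadd' ignored (set empty)
after full input: {}  (accept=1 not in)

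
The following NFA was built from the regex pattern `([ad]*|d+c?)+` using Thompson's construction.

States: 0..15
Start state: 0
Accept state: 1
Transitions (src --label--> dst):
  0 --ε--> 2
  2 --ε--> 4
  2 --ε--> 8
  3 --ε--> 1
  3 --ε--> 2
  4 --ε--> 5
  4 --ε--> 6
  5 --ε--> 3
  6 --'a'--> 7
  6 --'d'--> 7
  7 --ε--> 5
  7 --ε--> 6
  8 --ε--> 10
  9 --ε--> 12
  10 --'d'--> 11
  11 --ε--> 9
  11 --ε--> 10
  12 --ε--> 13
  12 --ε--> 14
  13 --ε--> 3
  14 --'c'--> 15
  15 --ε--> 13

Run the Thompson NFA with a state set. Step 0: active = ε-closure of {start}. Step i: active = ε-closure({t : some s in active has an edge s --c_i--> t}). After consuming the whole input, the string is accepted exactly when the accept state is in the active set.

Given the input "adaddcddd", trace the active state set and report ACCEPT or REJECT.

Answer: ACCEPT

Steps:
S₀ = ε-closure({0}) = {0,1,2,3,4,5,6,8,10}
'a' @ 1: {1,2,3,4,5,6,7,8,10}  ✓accept
'd' @ 2: {1,2,3,4,5,6,7,8,9,10,11,12,13,14}  ✓accept
'a' @ 3: {1,2,3,4,5,6,7,8,10}  ✓accept
'd' @ 4: {1,2,3,4,5,6,7,8,9,10,11,12,13,14}  ✓accept
'd' @ 5: {1,2,3,4,5,6,7,8,9,10,11,12,13,14}  ✓accept
'c' @ 6: {1,2,3,4,5,6,8,10,13,15}  ✓accept
'd' @ 7: {1,2,3,4,5,6,7,8,9,10,11,12,13,14}  ✓accept
'd' @ 8: {1,2,3,4,5,6,7,8,9,10,11,12,13,14}  ✓accept
'd' @ 9: {1,2,3,4,5,6,7,8,9,10,11,12,13,14}  ✓accept
end set {1,2,3,4,5,6,7,8,9,10,11,12,13,14} — state 1 in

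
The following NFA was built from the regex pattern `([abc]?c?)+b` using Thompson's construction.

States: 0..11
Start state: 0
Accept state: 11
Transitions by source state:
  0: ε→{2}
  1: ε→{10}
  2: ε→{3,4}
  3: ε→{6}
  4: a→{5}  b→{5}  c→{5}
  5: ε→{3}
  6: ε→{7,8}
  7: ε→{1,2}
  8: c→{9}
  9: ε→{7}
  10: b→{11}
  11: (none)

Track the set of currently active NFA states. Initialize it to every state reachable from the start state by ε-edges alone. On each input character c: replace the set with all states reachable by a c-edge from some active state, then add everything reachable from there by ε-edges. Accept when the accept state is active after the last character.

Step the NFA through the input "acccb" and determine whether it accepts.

Answer: ACCEPT

Trace:
start: ε-closure({0}) = {0,1,2,3,4,6,7,8,10}
'a' @ 1: {1,2,3,4,5,6,7,8,10}
'c' @ 2: {1,2,3,4,5,6,7,8,9,10}
'c' @ 3: {1,2,3,4,5,6,7,8,9,10}
'c' @ 4: {1,2,3,4,5,6,7,8,9,10}
'b' @ 5: {1,2,3,4,5,6,7,8,10,11}  [accepting]
final: {1,2,3,4,5,6,7,8,10,11}; accept 11 in set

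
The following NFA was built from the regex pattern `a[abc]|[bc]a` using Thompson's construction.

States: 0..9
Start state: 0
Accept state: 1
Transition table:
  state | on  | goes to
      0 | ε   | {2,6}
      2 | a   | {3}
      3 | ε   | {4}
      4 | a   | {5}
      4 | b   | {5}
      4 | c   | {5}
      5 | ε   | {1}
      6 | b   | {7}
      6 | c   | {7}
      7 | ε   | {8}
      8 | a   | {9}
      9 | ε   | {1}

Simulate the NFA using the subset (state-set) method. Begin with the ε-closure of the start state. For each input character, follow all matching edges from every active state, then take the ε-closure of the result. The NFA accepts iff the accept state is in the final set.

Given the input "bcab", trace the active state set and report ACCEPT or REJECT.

initial (ε-close {0}): {0,2,6}
'b' @ 1: {7,8}
'c' @ 2: {}  — dead — no transitions
rest 'ab' ignored (set empty)
final: {}; accept 1 not in set

Answer: REJECT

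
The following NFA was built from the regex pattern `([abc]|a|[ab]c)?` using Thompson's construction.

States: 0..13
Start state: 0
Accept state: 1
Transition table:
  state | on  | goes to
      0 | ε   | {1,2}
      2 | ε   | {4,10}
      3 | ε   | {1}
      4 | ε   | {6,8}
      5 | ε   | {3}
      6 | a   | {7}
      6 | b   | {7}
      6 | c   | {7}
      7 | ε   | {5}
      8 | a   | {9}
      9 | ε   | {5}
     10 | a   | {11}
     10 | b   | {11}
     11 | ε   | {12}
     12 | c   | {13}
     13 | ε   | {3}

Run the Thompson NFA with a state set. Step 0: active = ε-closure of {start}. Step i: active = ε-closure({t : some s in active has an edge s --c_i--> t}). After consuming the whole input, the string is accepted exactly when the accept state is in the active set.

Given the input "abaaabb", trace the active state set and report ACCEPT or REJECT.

Answer: REJECT

Derivation:
S₀ = ε-closure({0}) = {0,1,2,4,6,8,10}
'a' @ 1: {1,3,5,7,9,11,12}  [accepting]
'b' @ 2: {}  — state set empty
rest 'aaabb' ignored (set empty)
final: {}; accept 1 not in set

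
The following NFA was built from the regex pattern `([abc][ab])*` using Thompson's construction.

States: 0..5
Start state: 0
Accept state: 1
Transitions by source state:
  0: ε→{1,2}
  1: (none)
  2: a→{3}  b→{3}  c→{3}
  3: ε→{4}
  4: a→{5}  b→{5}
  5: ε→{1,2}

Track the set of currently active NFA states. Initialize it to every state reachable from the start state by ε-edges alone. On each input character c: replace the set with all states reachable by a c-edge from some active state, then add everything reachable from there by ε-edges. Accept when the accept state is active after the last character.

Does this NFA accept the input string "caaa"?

Answer: ACCEPT

Trace:
S₀ = ε-closure({0}) = {0,1,2}
'c' @ 1: {3,4}
'a' @ 2: {1,2,5}  [accepting]
'a' @ 3: {3,4}
'a' @ 4: {1,2,5}  [accepting]
after full input: {1,2,5}  (accept=1 in)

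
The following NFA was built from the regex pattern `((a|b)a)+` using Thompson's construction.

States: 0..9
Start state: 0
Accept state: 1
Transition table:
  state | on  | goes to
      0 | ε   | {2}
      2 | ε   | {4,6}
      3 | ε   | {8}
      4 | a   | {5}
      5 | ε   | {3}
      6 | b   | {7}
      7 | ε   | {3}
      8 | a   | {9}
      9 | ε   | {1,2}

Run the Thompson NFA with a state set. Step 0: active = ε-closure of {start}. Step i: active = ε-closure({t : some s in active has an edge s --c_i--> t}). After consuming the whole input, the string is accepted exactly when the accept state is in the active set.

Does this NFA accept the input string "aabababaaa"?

initial (ε-close {0}): {0,2,4,6}
'a' @ 1: {3,5,8}
'a' @ 2: {1,2,4,6,9}  (accept∈set)
'b' @ 3: {3,7,8}
'a' @ 4: {1,2,4,6,9}  (accept∈set)
'b' @ 5: {3,7,8}
'a' @ 6: {1,2,4,6,9}  (accept∈set)
'b' @ 7: {3,7,8}
'a' @ 8: {1,2,4,6,9}  (accept∈set)
'a' @ 9: {3,5,8}
'a' @ 10: {1,2,4,6,9}  (accept∈set)
end set {1,2,4,6,9} — state 1 in

Answer: ACCEPT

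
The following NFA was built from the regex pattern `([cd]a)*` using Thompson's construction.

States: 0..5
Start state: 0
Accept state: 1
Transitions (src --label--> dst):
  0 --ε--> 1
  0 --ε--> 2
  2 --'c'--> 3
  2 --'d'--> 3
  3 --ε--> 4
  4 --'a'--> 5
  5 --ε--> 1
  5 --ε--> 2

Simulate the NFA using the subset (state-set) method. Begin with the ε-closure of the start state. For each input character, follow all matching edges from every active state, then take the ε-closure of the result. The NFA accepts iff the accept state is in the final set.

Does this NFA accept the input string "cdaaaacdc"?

Answer: REJECT

Steps:
S₀ = ε-closure({0}) = {0,1,2}
'c' @ 1: {3,4}
'd' @ 2: {}  — state set empty
rest 'aaaacdc' ignored (set empty)
after full input: {}  (accept=1 not in)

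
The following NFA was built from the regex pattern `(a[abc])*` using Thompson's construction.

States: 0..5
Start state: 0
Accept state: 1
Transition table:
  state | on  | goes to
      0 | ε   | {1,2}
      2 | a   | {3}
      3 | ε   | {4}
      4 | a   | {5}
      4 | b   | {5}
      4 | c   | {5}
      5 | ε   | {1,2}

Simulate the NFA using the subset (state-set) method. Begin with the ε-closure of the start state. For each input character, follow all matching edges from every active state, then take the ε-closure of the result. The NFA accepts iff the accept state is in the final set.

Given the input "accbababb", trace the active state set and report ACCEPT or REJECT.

initial (ε-close {0}): {0,1,2}
'a' @ 1: {3,4}
'c' @ 2: {1,2,5}  [accepting]
'c' @ 3: {}  — dead — no transitions
rest 'bababb' ignored (set empty)
final: {}; accept 1 not in set

Answer: REJECT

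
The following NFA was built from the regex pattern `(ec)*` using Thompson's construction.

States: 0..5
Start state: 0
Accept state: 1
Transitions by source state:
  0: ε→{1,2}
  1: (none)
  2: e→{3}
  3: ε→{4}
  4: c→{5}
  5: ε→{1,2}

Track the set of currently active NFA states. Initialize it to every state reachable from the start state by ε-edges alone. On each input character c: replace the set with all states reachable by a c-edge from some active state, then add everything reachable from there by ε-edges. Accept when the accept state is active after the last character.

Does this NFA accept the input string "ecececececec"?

Answer: ACCEPT

Steps:
S₀ = ε-closure({0}) = {0,1,2}
'e' @ 1: {3,4}
'c' @ 2: {1,2,5}  (accept∈set)
'e' @ 3: {3,4}
'c' @ 4: {1,2,5}  (accept∈set)
'e' @ 5: {3,4}
'c' @ 6: {1,2,5}  (accept∈set)
'e' @ 7: {3,4}
'c' @ 8: {1,2,5}  (accept∈set)
'e' @ 9: {3,4}
'c' @ 10: {1,2,5}  (accept∈set)
'e' @ 11: {3,4}
'c' @ 12: {1,2,5}  (accept∈set)
end set {1,2,5} — state 1 in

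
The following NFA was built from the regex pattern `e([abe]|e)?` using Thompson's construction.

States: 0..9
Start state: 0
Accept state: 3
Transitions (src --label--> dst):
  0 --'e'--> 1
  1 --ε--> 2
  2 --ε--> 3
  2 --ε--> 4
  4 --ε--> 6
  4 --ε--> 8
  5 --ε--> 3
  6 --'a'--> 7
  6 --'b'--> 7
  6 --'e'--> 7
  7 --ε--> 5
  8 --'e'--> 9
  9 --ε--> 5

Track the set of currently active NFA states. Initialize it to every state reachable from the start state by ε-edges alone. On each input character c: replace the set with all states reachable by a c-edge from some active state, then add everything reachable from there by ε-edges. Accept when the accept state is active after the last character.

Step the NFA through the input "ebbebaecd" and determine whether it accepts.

Answer: REJECT

Derivation:
initial (ε-close {0}): {0}
'e' @ 1: {1,2,3,4,6,8}  ✓accept
'b' @ 2: {3,5,7}  ✓accept
'b' @ 3: {}  — state set empty
rest 'ebaecd' ignored (set empty)
end set {} — state 3 not in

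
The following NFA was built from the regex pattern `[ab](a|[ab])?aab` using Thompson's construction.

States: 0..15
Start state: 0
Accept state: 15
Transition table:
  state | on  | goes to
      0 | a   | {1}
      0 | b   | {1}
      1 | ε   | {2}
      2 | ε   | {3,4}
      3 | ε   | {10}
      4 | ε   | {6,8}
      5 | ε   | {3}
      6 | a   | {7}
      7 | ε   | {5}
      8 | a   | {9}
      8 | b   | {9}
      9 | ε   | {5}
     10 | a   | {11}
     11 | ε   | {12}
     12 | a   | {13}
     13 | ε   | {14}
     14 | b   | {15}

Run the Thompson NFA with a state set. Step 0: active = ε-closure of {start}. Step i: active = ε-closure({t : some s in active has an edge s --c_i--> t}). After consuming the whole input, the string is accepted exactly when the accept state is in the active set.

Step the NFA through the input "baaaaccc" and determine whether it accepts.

Answer: REJECT

Trace:
initial (ε-close {0}): {0}
'b' @ 1: {1,2,3,4,6,8,10}
'a' @ 2: {3,5,7,9,10,11,12}
'a' @ 3: {11,12,13,14}
'a' @ 4: {13,14}
'a' @ 5: {}  — state set empty
rest 'ccc' ignored (set empty)
end set {} — state 15 not in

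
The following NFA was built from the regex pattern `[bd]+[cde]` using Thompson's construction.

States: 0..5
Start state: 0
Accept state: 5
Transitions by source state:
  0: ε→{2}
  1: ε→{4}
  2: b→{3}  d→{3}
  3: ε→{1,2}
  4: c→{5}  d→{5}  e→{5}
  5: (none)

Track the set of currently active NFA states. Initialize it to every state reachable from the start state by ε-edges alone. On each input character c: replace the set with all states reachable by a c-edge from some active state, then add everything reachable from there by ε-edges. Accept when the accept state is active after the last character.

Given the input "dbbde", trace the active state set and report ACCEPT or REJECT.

Answer: ACCEPT

Derivation:
start: ε-closure({0}) = {0,2}
'd' @ 1: {1,2,3,4}
'b' @ 2: {1,2,3,4}
'b' @ 3: {1,2,3,4}
'd' @ 4: {1,2,3,4,5}  [accepting]
'e' @ 5: {5}  [accepting]
final: {5}; accept 5 in set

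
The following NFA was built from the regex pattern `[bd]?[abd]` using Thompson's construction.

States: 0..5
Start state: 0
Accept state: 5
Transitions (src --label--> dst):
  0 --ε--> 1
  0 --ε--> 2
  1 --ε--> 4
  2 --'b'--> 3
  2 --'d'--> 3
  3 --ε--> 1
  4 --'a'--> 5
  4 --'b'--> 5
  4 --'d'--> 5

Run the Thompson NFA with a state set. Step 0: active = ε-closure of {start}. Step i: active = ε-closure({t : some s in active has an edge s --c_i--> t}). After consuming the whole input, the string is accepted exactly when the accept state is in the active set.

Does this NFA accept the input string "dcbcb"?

initial (ε-close {0}): {0,1,2,4}
'd' @ 1: {1,3,4,5}  ✓accept
'c' @ 2: {}  — dead — no transitions
rest 'bcb' ignored (set empty)
end set {} — state 5 not in

Answer: REJECT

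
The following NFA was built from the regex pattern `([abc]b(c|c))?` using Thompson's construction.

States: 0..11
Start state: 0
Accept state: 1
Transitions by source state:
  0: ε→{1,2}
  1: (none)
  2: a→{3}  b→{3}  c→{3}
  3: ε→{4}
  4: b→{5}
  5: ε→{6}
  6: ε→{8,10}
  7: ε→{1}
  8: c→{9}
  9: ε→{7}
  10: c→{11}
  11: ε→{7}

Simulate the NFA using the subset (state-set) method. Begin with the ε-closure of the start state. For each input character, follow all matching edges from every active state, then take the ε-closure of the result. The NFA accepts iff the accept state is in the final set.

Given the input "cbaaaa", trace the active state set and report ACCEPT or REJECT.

Answer: REJECT

Derivation:
initial (ε-close {0}): {0,1,2}
'c' @ 1: {3,4}
'b' @ 2: {5,6,8,10}
'a' @ 3: {}  — dead — no transitions
rest 'aaa' ignored (set empty)
after full input: {}  (accept=1 not in)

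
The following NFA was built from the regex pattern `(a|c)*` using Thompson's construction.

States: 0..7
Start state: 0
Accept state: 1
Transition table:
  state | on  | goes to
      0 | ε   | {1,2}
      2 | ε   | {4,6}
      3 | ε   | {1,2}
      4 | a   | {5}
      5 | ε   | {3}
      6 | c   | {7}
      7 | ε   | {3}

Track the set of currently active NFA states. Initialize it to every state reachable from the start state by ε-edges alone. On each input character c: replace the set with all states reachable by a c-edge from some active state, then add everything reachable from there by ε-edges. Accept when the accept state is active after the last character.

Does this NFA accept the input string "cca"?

initial (ε-close {0}): {0,1,2,4,6}
'c' @ 1: {1,2,3,4,6,7}  (accept∈set)
'c' @ 2: {1,2,3,4,6,7}  (accept∈set)
'a' @ 3: {1,2,3,4,5,6}  (accept∈set)
end set {1,2,3,4,5,6} — state 1 in

Answer: ACCEPT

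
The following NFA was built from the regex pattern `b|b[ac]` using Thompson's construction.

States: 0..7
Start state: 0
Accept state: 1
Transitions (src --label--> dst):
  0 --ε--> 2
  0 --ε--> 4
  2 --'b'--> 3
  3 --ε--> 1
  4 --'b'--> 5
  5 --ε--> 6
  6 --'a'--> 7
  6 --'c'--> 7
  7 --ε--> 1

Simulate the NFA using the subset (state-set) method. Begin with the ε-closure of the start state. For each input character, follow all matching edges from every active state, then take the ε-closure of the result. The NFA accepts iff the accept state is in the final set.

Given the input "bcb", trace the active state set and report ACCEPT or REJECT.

Answer: REJECT

Derivation:
start: ε-closure({0}) = {0,2,4}
'b' @ 1: {1,3,5,6}  [accepting]
'c' @ 2: {1,7}  [accepting]
'b' @ 3: {}  — state set empty
final: {}; accept 1 not in set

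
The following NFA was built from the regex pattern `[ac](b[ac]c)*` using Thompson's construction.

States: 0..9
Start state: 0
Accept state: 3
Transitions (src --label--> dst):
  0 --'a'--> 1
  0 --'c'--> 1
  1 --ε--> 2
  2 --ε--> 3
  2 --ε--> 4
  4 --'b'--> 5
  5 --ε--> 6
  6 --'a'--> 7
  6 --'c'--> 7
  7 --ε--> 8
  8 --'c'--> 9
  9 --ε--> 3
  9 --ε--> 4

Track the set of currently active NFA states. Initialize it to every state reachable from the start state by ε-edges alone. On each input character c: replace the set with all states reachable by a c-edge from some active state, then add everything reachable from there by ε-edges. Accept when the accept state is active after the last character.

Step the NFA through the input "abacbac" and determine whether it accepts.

initial (ε-close {0}): {0}
'a' @ 1: {1,2,3,4}  [accepting]
'b' @ 2: {5,6}
'a' @ 3: {7,8}
'c' @ 4: {3,4,9}  [accepting]
'b' @ 5: {5,6}
'a' @ 6: {7,8}
'c' @ 7: {3,4,9}  [accepting]
end set {3,4,9} — state 3 in

Answer: ACCEPT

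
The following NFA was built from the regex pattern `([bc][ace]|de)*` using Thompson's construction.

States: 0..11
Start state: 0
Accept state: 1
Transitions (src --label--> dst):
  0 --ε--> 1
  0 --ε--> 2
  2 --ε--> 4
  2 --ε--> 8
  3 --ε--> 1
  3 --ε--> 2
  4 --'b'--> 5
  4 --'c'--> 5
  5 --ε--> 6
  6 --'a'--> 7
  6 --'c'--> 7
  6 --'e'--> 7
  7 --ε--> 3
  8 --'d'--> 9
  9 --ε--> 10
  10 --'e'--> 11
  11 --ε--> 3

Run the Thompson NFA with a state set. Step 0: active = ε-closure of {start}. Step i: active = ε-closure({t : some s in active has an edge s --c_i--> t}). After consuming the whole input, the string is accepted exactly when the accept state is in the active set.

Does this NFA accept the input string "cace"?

start: ε-closure({0}) = {0,1,2,4,8}
'c' @ 1: {5,6}
'a' @ 2: {1,2,3,4,7,8}  ✓accept
'c' @ 3: {5,6}
'e' @ 4: {1,2,3,4,7,8}  ✓accept
end set {1,2,3,4,7,8} — state 1 in

Answer: ACCEPT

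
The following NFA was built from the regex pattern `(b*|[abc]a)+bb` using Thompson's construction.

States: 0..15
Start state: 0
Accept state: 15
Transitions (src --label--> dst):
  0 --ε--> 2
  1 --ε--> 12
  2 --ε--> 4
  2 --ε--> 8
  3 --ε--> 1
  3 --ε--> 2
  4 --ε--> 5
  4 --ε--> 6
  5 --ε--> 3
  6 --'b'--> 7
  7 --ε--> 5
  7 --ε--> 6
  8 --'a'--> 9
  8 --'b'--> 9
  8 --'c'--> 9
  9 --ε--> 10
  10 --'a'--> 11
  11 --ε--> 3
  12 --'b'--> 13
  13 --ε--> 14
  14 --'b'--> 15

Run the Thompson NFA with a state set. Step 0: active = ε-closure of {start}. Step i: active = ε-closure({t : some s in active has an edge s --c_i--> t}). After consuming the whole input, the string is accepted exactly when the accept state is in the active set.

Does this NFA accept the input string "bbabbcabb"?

start: ε-closure({0}) = {0,1,2,3,4,5,6,8,12}
'b' @ 1: {1,2,3,4,5,6,7,8,9,10,12,13,14}
'b' @ 2: {1,2,3,4,5,6,7,8,9,10,12,13,14,15}  (accept∈set)
'a' @ 3: {1,2,3,4,5,6,8,9,10,11,12}
'b' @ 4: {1,2,3,4,5,6,7,8,9,10,12,13,14}
'b' @ 5: {1,2,3,4,5,6,7,8,9,10,12,13,14,15}  (accept∈set)
'c' @ 6: {9,10}
'a' @ 7: {1,2,3,4,5,6,8,11,12}
'b' @ 8: {1,2,3,4,5,6,7,8,9,10,12,13,14}
'b' @ 9: {1,2,3,4,5,6,7,8,9,10,12,13,14,15}  (accept∈set)
after full input: {1,2,3,4,5,6,7,8,9,10,12,13,14,15}  (accept=15 in)

Answer: ACCEPT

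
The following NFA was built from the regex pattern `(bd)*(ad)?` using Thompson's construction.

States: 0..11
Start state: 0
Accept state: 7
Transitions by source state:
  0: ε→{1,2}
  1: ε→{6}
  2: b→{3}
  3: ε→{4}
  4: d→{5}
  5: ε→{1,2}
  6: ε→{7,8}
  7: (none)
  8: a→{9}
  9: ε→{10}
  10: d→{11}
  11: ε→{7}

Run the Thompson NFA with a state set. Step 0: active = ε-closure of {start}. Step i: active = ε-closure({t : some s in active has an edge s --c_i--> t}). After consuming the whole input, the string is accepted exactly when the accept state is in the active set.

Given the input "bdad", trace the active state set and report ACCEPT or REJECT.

S₀ = ε-closure({0}) = {0,1,2,6,7,8}
'b' @ 1: {3,4}
'd' @ 2: {1,2,5,6,7,8}  ✓accept
'a' @ 3: {9,10}
'd' @ 4: {7,11}  ✓accept
final: {7,11}; accept 7 in set

Answer: ACCEPT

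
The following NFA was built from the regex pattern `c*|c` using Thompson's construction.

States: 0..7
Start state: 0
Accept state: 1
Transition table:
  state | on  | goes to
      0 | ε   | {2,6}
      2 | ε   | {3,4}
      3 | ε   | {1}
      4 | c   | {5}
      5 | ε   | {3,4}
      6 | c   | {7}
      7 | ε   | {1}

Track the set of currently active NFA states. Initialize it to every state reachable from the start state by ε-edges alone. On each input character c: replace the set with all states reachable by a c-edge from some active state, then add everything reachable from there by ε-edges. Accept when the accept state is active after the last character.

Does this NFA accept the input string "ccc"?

Answer: ACCEPT

Trace:
start: ε-closure({0}) = {0,1,2,3,4,6}
'c' @ 1: {1,3,4,5,7}  [accepting]
'c' @ 2: {1,3,4,5}  [accepting]
'c' @ 3: {1,3,4,5}  [accepting]
after full input: {1,3,4,5}  (accept=1 in)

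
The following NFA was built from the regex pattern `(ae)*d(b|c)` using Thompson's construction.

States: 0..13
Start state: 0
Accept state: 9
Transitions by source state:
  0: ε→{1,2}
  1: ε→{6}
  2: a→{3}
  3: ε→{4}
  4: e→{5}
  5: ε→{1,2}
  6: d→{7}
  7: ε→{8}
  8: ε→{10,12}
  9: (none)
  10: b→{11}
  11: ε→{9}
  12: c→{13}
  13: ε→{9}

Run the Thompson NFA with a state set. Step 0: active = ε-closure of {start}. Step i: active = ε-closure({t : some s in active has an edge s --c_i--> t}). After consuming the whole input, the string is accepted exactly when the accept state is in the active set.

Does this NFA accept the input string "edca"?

start: ε-closure({0}) = {0,1,2,6}
'e' @ 1: {}  — no active states
rest 'dca' ignored (set empty)
end set {} — state 9 not in

Answer: REJECT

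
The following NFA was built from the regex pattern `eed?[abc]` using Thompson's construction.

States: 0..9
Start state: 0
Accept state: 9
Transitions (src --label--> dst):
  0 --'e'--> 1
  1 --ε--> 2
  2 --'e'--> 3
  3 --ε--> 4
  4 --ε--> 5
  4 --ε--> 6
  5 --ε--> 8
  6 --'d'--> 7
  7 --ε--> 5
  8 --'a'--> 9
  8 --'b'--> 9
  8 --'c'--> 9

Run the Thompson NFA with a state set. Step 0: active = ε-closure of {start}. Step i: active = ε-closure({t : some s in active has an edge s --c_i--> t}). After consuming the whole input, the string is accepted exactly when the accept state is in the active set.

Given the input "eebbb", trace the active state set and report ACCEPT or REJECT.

start: ε-closure({0}) = {0}
'e' @ 1: {1,2}
'e' @ 2: {3,4,5,6,8}
'b' @ 3: {9}  [accepting]
'b' @ 4: {}  — state set empty
rest 'b' ignored (set empty)
final: {}; accept 9 not in set

Answer: REJECT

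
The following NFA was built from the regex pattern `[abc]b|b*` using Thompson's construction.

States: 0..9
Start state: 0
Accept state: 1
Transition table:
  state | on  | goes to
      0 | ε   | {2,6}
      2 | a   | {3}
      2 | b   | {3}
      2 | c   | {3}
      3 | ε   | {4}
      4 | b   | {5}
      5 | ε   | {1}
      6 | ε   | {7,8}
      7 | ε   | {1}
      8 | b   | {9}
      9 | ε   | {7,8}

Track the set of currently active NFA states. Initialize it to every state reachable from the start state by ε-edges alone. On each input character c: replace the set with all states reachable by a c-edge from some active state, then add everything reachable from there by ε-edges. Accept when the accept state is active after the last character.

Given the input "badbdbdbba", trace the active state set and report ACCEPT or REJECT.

start: ε-closure({0}) = {0,1,2,6,7,8}
'b' @ 1: {1,3,4,7,8,9}  ✓accept
'a' @ 2: {}  — state set empty
rest 'dbdbdbba' ignored (set empty)
end set {} — state 1 not in

Answer: REJECT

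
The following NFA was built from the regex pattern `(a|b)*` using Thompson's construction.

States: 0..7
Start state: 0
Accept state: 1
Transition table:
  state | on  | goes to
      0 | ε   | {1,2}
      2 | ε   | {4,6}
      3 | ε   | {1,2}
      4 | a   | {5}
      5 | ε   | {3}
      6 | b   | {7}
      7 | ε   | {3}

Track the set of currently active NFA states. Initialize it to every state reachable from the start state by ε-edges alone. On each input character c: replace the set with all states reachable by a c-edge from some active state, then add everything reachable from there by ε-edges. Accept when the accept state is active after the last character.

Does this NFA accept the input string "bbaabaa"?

Answer: ACCEPT

Steps:
initial (ε-close {0}): {0,1,2,4,6}
'b' @ 1: {1,2,3,4,6,7}  (accept∈set)
'b' @ 2: {1,2,3,4,6,7}  (accept∈set)
'a' @ 3: {1,2,3,4,5,6}  (accept∈set)
'a' @ 4: {1,2,3,4,5,6}  (accept∈set)
'b' @ 5: {1,2,3,4,6,7}  (accept∈set)
'a' @ 6: {1,2,3,4,5,6}  (accept∈set)
'a' @ 7: {1,2,3,4,5,6}  (accept∈set)
after full input: {1,2,3,4,5,6}  (accept=1 in)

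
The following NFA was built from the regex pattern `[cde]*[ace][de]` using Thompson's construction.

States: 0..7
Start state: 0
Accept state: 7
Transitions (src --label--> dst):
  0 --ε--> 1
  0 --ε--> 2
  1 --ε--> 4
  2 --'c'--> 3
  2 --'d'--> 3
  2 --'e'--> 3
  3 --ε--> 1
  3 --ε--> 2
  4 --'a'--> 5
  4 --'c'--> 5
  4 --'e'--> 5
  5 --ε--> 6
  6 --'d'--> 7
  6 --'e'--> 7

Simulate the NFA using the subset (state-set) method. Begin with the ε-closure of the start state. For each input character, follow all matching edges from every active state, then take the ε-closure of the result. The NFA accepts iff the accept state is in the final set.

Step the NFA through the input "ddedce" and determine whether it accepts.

Answer: ACCEPT

Trace:
start: ε-closure({0}) = {0,1,2,4}
'd' @ 1: {1,2,3,4}
'd' @ 2: {1,2,3,4}
'e' @ 3: {1,2,3,4,5,6}
'd' @ 4: {1,2,3,4,7}  [accepting]
'c' @ 5: {1,2,3,4,5,6}
'e' @ 6: {1,2,3,4,5,6,7}  [accepting]
after full input: {1,2,3,4,5,6,7}  (accept=7 in)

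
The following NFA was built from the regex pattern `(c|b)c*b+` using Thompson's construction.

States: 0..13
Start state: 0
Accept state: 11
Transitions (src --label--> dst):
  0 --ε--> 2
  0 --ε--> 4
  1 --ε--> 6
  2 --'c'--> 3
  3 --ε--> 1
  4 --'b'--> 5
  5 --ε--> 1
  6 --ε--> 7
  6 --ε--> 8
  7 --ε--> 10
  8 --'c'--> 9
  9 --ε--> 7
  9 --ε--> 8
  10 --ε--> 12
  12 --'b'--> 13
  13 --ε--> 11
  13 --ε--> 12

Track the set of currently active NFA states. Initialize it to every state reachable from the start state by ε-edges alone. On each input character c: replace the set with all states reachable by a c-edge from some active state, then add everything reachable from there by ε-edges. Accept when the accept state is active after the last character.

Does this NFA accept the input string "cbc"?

Answer: REJECT

Derivation:
S₀ = ε-closure({0}) = {0,2,4}
'c' @ 1: {1,3,6,7,8,10,12}
'b' @ 2: {11,12,13}  [accepting]
'c' @ 3: {}  — dead — no transitions
final: {}; accept 11 not in set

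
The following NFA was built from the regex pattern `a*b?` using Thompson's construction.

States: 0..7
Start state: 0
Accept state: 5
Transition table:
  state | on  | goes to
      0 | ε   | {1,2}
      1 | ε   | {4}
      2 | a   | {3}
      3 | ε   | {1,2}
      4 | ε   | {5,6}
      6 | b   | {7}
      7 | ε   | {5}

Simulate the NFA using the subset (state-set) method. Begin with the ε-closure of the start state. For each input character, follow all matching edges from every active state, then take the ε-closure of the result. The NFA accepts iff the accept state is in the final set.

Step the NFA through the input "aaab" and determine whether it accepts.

start: ε-closure({0}) = {0,1,2,4,5,6}
'a' @ 1: {1,2,3,4,5,6}  ✓accept
'a' @ 2: {1,2,3,4,5,6}  ✓accept
'a' @ 3: {1,2,3,4,5,6}  ✓accept
'b' @ 4: {5,7}  ✓accept
end set {5,7} — state 5 in

Answer: ACCEPT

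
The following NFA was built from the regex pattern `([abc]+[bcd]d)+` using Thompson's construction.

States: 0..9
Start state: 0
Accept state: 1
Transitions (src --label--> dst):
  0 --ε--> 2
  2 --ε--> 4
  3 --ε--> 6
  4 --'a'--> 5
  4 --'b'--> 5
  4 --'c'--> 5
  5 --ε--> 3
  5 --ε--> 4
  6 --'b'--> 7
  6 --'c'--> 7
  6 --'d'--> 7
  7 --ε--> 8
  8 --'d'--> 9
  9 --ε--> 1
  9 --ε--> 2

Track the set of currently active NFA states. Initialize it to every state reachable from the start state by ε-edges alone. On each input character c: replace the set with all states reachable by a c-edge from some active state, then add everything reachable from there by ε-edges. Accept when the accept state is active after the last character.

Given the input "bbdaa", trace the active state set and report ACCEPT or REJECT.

Answer: REJECT

Trace:
S₀ = ε-closure({0}) = {0,2,4}
'b' @ 1: {3,4,5,6}
'b' @ 2: {3,4,5,6,7,8}
'd' @ 3: {1,2,4,7,8,9}  (accept∈set)
'a' @ 4: {3,4,5,6}
'a' @ 5: {3,4,5,6}
end set {3,4,5,6} — state 1 not in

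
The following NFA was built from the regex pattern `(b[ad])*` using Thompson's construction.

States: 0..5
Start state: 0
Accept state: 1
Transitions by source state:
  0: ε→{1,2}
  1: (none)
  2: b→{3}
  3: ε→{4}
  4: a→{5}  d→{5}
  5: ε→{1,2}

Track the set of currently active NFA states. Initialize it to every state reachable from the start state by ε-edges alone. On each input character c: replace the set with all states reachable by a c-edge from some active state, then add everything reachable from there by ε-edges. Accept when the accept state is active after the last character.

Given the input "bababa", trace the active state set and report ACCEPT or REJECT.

Answer: ACCEPT

Steps:
start: ε-closure({0}) = {0,1,2}
'b' @ 1: {3,4}
'a' @ 2: {1,2,5}  ✓accept
'b' @ 3: {3,4}
'a' @ 4: {1,2,5}  ✓accept
'b' @ 5: {3,4}
'a' @ 6: {1,2,5}  ✓accept
final: {1,2,5}; accept 1 in set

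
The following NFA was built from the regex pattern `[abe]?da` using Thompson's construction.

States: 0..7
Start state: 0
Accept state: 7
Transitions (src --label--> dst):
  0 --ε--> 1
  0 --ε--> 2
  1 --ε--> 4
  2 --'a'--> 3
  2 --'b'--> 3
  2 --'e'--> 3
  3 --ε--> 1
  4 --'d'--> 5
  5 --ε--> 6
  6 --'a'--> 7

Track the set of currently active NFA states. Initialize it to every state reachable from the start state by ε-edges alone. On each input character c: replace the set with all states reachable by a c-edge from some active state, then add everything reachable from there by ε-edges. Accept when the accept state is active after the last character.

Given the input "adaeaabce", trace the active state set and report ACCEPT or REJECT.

start: ε-closure({0}) = {0,1,2,4}
'a' @ 1: {1,3,4}
'd' @ 2: {5,6}
'a' @ 3: {7}  [accepting]
'e' @ 4: {}  — no active states
rest 'aabce' ignored (set empty)
after full input: {}  (accept=7 not in)

Answer: REJECT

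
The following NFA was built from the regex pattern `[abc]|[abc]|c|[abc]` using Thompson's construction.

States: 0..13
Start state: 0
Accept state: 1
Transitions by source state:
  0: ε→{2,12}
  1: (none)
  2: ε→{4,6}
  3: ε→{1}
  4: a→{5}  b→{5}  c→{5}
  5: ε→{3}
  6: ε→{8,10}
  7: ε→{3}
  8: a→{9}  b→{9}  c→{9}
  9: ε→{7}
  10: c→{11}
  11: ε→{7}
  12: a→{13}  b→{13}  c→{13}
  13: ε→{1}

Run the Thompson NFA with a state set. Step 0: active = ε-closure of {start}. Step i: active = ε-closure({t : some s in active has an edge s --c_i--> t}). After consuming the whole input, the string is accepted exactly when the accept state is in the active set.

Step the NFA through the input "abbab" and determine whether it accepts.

Answer: REJECT

Steps:
start: ε-closure({0}) = {0,2,4,6,8,10,12}
'a' @ 1: {1,3,5,7,9,13}  [accepting]
'b' @ 2: {}  — dead — no transitions
rest 'bab' ignored (set empty)
after full input: {}  (accept=1 not in)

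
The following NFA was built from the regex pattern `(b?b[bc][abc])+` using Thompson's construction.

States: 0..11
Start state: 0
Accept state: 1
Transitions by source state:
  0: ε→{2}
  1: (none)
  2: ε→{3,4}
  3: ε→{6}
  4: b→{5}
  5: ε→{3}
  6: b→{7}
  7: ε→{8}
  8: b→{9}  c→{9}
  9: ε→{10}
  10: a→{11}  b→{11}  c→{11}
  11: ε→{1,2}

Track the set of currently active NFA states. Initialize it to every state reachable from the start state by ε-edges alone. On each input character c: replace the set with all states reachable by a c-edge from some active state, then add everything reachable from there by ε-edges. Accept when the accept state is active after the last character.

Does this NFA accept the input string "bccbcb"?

Answer: ACCEPT

Derivation:
S₀ = ε-closure({0}) = {0,2,3,4,6}
'b' @ 1: {3,5,6,7,8}
'c' @ 2: {9,10}
'c' @ 3: {1,2,3,4,6,11}  [accepting]
'b' @ 4: {3,5,6,7,8}
'c' @ 5: {9,10}
'b' @ 6: {1,2,3,4,6,11}  [accepting]
end set {1,2,3,4,6,11} — state 1 in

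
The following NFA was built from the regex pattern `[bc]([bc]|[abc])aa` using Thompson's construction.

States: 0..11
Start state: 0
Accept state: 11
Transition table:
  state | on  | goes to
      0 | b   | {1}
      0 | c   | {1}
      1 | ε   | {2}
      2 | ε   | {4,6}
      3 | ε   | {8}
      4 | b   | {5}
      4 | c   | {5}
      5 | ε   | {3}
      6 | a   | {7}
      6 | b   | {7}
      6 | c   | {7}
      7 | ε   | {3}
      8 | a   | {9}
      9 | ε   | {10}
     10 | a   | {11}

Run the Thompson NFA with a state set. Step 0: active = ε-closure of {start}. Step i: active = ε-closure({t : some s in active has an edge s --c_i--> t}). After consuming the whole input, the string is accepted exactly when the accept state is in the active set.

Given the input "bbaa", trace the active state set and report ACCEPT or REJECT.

Answer: ACCEPT

Steps:
S₀ = ε-closure({0}) = {0}
'b' @ 1: {1,2,4,6}
'b' @ 2: {3,5,7,8}
'a' @ 3: {9,10}
'a' @ 4: {11}  [accepting]
after full input: {11}  (accept=11 in)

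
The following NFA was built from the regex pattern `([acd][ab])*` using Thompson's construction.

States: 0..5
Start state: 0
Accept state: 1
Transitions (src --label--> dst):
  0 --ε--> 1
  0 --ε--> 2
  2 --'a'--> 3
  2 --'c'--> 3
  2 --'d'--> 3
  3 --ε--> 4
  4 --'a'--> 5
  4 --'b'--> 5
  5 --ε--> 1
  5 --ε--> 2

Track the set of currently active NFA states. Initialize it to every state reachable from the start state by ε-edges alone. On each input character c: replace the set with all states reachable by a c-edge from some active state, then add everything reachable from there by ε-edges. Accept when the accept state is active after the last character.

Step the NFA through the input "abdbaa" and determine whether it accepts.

Answer: ACCEPT

Steps:
start: ε-closure({0}) = {0,1,2}
'a' @ 1: {3,4}
'b' @ 2: {1,2,5}  [accepting]
'd' @ 3: {3,4}
'b' @ 4: {1,2,5}  [accepting]
'a' @ 5: {3,4}
'a' @ 6: {1,2,5}  [accepting]
after full input: {1,2,5}  (accept=1 in)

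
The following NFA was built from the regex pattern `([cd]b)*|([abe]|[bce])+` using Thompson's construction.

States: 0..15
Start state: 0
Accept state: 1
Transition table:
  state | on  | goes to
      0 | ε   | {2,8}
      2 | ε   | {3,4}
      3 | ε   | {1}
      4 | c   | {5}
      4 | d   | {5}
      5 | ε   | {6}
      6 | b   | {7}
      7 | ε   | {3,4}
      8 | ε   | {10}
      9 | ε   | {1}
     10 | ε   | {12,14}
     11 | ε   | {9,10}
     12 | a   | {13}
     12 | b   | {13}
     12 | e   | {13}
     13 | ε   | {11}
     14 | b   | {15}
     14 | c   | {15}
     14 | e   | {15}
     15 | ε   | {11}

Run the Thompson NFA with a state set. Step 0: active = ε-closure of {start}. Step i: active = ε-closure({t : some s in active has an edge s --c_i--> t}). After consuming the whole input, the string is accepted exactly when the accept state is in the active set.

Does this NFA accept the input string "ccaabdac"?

Answer: REJECT

Derivation:
S₀ = ε-closure({0}) = {0,1,2,3,4,8,10,12,14}
'c' @ 1: {1,5,6,9,10,11,12,14,15}  [accepting]
'c' @ 2: {1,9,10,11,12,14,15}  [accepting]
'a' @ 3: {1,9,10,11,12,13,14}  [accepting]
'a' @ 4: {1,9,10,11,12,13,14}  [accepting]
'b' @ 5: {1,9,10,11,12,13,14,15}  [accepting]
'd' @ 6: {}  — state set empty
rest 'ac' ignored (set empty)
end set {} — state 1 not in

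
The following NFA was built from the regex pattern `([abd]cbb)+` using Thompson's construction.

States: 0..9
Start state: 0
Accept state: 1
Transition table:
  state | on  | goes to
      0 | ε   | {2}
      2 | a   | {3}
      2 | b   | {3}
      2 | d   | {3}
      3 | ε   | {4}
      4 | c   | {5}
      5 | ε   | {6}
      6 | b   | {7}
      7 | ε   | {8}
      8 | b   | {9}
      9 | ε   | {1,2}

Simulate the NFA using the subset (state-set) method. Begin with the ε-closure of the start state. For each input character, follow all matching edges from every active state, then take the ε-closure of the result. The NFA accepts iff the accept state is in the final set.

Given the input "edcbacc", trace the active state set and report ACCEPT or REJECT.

initial (ε-close {0}): {0,2}
'e' @ 1: {}  — dead — no transitions
rest 'dcbacc' ignored (set empty)
final: {}; accept 1 not in set

Answer: REJECT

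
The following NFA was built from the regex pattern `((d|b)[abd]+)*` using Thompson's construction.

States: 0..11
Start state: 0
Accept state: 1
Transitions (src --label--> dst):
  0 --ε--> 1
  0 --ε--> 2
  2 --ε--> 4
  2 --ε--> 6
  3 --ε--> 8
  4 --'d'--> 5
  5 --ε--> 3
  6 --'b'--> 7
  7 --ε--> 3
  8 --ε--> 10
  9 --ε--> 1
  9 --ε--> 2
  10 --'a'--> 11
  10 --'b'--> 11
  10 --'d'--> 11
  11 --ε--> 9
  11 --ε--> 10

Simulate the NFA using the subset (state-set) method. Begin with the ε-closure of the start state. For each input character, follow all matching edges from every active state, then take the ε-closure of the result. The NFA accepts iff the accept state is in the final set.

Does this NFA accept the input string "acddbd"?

Answer: REJECT

Trace:
start: ε-closure({0}) = {0,1,2,4,6}
'a' @ 1: {}  — state set empty
rest 'cddbd' ignored (set empty)
final: {}; accept 1 not in set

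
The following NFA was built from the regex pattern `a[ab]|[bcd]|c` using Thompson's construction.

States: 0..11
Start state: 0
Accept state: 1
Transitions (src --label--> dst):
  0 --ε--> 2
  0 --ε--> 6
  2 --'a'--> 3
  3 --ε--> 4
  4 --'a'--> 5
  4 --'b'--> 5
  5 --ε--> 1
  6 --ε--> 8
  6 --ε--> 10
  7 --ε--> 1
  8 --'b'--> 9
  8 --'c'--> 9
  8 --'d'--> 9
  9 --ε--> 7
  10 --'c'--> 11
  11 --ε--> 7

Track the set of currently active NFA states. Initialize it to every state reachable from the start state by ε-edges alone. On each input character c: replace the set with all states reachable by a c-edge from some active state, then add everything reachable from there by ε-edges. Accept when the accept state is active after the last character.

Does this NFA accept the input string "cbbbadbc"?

start: ε-closure({0}) = {0,2,6,8,10}
'c' @ 1: {1,7,9,11}  (accept∈set)
'b' @ 2: {}  — state set empty
rest 'bbadbc' ignored (set empty)
end set {} — state 1 not in

Answer: REJECT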